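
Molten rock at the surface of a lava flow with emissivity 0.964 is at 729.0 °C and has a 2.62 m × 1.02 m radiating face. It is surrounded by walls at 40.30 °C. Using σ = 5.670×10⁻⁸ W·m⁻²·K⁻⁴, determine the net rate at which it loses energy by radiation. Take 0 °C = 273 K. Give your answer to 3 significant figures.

T = 729.0 °C + 273 = 1002.0 K.
Surroundings: T = 40.30 °C + 273 = 313.30 K.
Area A = 2.62 × 1.02 = 2.6724 m².
Net radiated power P_net = εσA(T⁴ − T₀⁴) = 0.964×5.670×10⁻⁸×2.6724×(1002.0⁴ − 313.30⁴).
T⁴ − T₀⁴ = 1.00802×10¹² − 9.63478×10⁹ = 9.98385×10¹¹ K⁴, so P_net = 1.46×10⁵ W.

Net loss ≈ 1.46×10⁵ W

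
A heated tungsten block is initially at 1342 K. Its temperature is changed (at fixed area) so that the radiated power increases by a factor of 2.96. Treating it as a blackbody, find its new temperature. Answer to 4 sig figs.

T₂ ≈ 1760 K

P ∝ T⁴, so T₂/T₁ = (P₂/P₁)^(1/4) = (2.96)^(1/4) = 1.31166.
T₂ = 1342 × 1.31166 = 1760 K.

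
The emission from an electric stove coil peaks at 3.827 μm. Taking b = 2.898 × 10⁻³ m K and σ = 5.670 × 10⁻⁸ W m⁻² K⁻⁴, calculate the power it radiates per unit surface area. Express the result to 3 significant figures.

I ≈ 1.86×10⁴ W/m²

Wien's law: T = b/λ_max = 2.898×10⁻³/3.827×10⁻⁶ = 757.251 K.
Then I = σT⁴ = 5.670×10⁻⁸×(757.251)⁴ = 1.86×10⁴ W/m².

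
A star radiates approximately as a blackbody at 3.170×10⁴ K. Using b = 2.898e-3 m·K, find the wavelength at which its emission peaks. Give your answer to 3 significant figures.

λ_max ≈ 91.4 nm

Wien's displacement law: λ_max = b/T = (2.898×10⁻³ m·K)/(3.170×10⁴ K) = 9.142×10⁻⁸ m.
That is 91.4 nm, in the ultraviolet range.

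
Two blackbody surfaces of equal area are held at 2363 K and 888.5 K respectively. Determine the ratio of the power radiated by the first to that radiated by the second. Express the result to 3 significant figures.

P₁/P₂ ≈ 50.0

With equal areas, P₁/P₂ = (T₁/T₂)⁴ = (2363/888.5)⁴ = 50.0.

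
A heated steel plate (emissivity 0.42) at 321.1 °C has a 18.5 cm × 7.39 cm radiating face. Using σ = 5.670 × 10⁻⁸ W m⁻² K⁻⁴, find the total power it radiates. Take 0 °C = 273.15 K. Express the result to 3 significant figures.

T = 321.1 °C + 273.15 = 594.25 K.
Area A = 0.185 × 0.0739 = 0.0136715 m².
P = εσAT⁴ = 0.42 × 5.670×10⁻⁸ × 0.0136715 × (594.25)⁴ = 40.6 W.

P ≈ 40.6 W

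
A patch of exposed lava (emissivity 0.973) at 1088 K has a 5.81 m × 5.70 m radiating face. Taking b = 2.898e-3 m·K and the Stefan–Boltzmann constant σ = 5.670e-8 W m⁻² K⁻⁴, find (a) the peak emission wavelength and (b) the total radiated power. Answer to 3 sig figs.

λ_max ≈ 2.66×10³ nm; P ≈ 2.56×10⁶ W

(a) λ_max = b/T = 2.898×10⁻³/1088 = 2.664×10⁻⁶ m = 2.66×10³ nm.
Area A = 5.81 × 5.70 = 33.117 m².
(b) P = εσAT⁴ = 0.973×5.670×10⁻⁸×33.117×(1088)⁴ = 2.56×10⁶ W.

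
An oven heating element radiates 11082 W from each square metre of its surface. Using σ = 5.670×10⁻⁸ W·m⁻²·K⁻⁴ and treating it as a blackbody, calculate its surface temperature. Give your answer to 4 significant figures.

I = σT⁴, so T = (I/σ)^(1/4) = (11082/(5.670×10⁻⁸))^(1/4) = 664.9 K.

T ≈ 664.9 K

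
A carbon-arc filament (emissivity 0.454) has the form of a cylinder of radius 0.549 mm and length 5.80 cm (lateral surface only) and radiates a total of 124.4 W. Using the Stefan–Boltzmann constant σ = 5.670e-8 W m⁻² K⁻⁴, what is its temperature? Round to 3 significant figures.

Lateral area A = 2πrL = 2π×5.49×10⁻⁴×0.0580 = 2.00069×10⁻⁴ m².
P = εσAT⁴ ⇒ T = (P/(εσA))^(1/4) = (124.4/(0.454×5.670×10⁻⁸×2.00069×10⁻⁴))^(1/4) = 2.22×10³ K.

T ≈ 2.22×10³ K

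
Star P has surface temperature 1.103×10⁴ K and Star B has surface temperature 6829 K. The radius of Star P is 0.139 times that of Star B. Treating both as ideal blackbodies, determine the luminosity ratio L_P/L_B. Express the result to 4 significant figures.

L_P/L_B ≈ 0.1315

L ∝ R²T⁴, so L_P/L_B = (R_P/R_B)²(T_P/T_B)⁴ = (0.139)² × (1.103×10⁴/6829)⁴ = 0.019321 × 6.80571 = 0.1315.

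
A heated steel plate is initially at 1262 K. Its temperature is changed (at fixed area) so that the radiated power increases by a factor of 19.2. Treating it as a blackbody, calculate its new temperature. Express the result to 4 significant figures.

P ∝ T⁴, so T₂/T₁ = (P₂/P₁)^(1/4) = (19.2)^(1/4) = 2.09327.
T₂ = 1262 × 2.09327 = 2642 K.

T₂ ≈ 2642 K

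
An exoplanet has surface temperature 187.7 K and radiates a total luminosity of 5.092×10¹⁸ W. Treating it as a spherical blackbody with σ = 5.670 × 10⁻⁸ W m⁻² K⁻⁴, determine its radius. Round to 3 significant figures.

L = 4πR²σT⁴ ⇒ R = √(L/(4πσT⁴)).
σT⁴ = 70.3785 W/m², so R = √(5.092×10¹⁸/(4π×70.3785)) = 7.59×10⁷ m.

R ≈ 7.59×10⁷ m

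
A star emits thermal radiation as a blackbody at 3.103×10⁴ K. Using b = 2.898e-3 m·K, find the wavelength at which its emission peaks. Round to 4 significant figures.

λ_max ≈ 93.39 nm

Wien's displacement law: λ_max = b/T = (2.898×10⁻³ m·K)/(3.103×10⁴ K) = 9.3393×10⁻⁸ m.
That is 93.39 nm, in the ultraviolet range.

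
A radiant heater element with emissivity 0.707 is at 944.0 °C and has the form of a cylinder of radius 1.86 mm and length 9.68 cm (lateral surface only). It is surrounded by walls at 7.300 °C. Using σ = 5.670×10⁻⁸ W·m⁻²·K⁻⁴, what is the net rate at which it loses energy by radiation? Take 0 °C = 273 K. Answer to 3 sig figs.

T = 944.0 °C + 273 = 1217.0 K.
Surroundings: T = 7.300 °C + 273 = 280.300 K.
Lateral area A = 2πrL = 2π×1.86×10⁻³×0.0968 = 1.13127×10⁻³ m².
Net radiated power P_net = εσA(T⁴ − T₀⁴) = 0.707×5.670×10⁻⁸×1.13127×10⁻³×(1217.0⁴ − 280.300⁴).
T⁴ − T₀⁴ = 2.19362×10¹² − 6.17294×10⁹ = 2.18745×10¹² K⁴, so P_net = 99.2 W.

Net loss ≈ 99.2 W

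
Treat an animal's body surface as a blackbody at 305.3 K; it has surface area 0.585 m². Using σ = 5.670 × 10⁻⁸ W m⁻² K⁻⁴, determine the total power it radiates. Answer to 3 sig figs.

Area A = 0.585 m².
P = σAT⁴ = 5.670×10⁻⁸ × 0.585 × (305.3)⁴ = 288 W.

P ≈ 288 W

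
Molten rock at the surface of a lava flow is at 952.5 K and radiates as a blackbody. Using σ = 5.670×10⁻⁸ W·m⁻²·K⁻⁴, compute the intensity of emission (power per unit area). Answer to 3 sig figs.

I ≈ 4.67×10⁴ W/m²

Stefan–Boltzmann: I = σT⁴ = 5.670×10⁻⁸ × (952.5)⁴ = 4.67×10⁴ W/m².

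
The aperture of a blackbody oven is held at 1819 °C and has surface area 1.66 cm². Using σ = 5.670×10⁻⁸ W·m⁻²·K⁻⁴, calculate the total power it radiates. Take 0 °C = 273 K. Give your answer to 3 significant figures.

T = 1819 °C + 273 = 2092 K.
Area A = 1.66 cm² = 1.66×10⁻⁴ m².
P = σAT⁴ = 5.670×10⁻⁸ × 1.66×10⁻⁴ × (2092)⁴ = 180 W.

P ≈ 180 W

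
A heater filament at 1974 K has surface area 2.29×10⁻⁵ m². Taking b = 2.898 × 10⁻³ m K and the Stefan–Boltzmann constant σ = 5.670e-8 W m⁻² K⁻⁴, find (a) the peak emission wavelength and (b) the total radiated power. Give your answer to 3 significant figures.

(a) λ_max = b/T = 2.898×10⁻³/1974 = 1.468×10⁻⁶ m = 1.47×10³ nm.
Area A = 2.29×10⁻⁵ m².
(b) P = σAT⁴ = 5.670×10⁻⁸×2.29×10⁻⁵×(1974)⁴ = 19.7 W.

λ_max ≈ 1.47×10³ nm; P ≈ 19.7 W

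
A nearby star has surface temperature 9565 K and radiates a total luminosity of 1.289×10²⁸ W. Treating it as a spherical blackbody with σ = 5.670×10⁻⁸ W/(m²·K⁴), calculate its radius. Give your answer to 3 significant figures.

L = 4πR²σT⁴ ⇒ R = √(L/(4πσT⁴)).
σT⁴ = 4.74595×10⁸ W/m², so R = √(1.289×10²⁸/(4π×4.74595×10⁸)) = 1.47×10⁹ m.

R ≈ 1.47×10⁹ m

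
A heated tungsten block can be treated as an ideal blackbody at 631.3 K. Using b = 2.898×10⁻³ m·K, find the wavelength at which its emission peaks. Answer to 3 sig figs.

λ_max ≈ 4.59 μm

Wien's displacement law: λ_max = b/T = (2.898×10⁻³ m·K)/(631.3 K) = 4.591×10⁻⁶ m.
That is 4.59 μm, in the infrared range.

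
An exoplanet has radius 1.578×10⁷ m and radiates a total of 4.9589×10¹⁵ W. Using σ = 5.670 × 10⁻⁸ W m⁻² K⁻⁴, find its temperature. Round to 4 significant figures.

Surface area A = 4πR² = 4π(1.578×10⁷ m)² = 3.12913×10¹⁵ m².
P = σAT⁴ ⇒ T = (P/(σA))^(1/4) = (4.9589×10¹⁵/(5.670×10⁻⁸×3.12913×10¹⁵))^(1/4) = 72.71 K.

T ≈ 72.71 K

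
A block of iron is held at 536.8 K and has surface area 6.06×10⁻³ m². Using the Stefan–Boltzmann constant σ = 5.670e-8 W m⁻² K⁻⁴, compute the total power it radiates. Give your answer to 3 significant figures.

Area A = 6.06×10⁻³ m².
P = σAT⁴ = 5.670×10⁻⁸ × 6.06×10⁻³ × (536.8)⁴ = 28.5 W.

P ≈ 28.5 W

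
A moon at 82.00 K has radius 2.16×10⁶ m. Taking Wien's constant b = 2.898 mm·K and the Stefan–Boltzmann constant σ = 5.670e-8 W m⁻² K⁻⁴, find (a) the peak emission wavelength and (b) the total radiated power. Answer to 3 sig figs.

(a) λ_max = b/T = 2.898×10⁻³/82.00 = 3.534×10⁻⁵ m = 35.3 μm.
Surface area A = 4πR² = 4π(2.16×10⁶ m)² = 5.86297×10¹³ m².
(b) P = σAT⁴ = 5.670×10⁻⁸×5.86297×10¹³×(82.00)⁴ = 1.50×10¹⁴ W.

λ_max ≈ 35.3 μm; P ≈ 1.50×10¹⁴ W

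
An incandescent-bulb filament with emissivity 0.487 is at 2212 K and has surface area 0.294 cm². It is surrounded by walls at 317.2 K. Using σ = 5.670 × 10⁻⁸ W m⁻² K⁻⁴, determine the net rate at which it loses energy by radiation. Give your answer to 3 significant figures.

Area A = 0.294 cm² = 2.94×10⁻⁵ m².
Net radiated power P_net = εσA(T⁴ − T₀⁴) = 0.487×5.670×10⁻⁸×2.94×10⁻⁵×(2212⁴ − 317.2⁴).
T⁴ − T₀⁴ = 2.39409×10¹³ − 1.01235×10¹⁰ = 2.39308×10¹³ K⁴, so P_net = 19.4 W.

Net loss ≈ 19.4 W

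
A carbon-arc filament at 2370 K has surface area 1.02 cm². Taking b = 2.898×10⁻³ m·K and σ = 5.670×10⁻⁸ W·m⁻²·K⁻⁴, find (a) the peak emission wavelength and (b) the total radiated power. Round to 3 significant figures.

(a) λ_max = b/T = 2.898×10⁻³/2370 = 1.223×10⁻⁶ m = 1.22×10³ nm.
Area A = 1.02 cm² = 1.02×10⁻⁴ m².
(b) P = σAT⁴ = 5.670×10⁻⁸×1.02×10⁻⁴×(2370)⁴ = 182 W.

λ_max ≈ 1.22×10³ nm; P ≈ 182 W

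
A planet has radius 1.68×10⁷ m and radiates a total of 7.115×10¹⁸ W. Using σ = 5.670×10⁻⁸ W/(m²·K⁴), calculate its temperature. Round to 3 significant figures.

Surface area A = 4πR² = 4π(1.68×10⁷ m)² = 3.54673×10¹⁵ m².
P = σAT⁴ ⇒ T = (P/(σA))^(1/4) = (7.115×10¹⁸/(5.670×10⁻⁸×3.54673×10¹⁵))^(1/4) = 434 K.

T ≈ 434 K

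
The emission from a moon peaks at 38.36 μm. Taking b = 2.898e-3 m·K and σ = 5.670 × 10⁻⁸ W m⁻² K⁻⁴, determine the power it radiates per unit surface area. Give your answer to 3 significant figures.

I ≈ 1.85 W/m²

Wien's law: T = b/λ_max = 2.898×10⁻³/3.836×10⁻⁵ = 75.5474 K.
Then I = σT⁴ = 5.670×10⁻⁸×(75.5474)⁴ = 1.85 W/m².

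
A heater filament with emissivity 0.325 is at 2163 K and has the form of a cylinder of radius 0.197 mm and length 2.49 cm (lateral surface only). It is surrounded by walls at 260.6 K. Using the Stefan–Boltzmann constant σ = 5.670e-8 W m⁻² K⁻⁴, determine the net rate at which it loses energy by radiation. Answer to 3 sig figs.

Lateral area A = 2πrL = 2π×1.97×10⁻⁴×0.0249 = 3.08209×10⁻⁵ m².
Net radiated power P_net = εσA(T⁴ − T₀⁴) = 0.325×5.670×10⁻⁸×3.08209×10⁻⁵×(2163⁴ − 260.6⁴).
T⁴ − T₀⁴ = 2.18890×10¹³ − 4.61209×10⁹ = 2.18844×10¹³ K⁴, so P_net = 12.4 W.

Net loss ≈ 12.4 W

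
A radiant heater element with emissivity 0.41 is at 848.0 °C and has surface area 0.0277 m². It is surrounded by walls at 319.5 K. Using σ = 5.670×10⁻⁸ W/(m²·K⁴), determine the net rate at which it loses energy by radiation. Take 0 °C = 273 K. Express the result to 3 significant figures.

T = 848.0 °C + 273 = 1121.0 K.
Area A = 0.0277 m².
Net radiated power P_net = εσA(T⁴ − T₀⁴) = 0.41×5.670×10⁻⁸×0.0277×(1121.0⁴ − 319.5⁴).
T⁴ − T₀⁴ = 1.57915×10¹² − 1.04204×10¹⁰ = 1.56873×10¹² K⁴, so P_net = 1.01×10³ W.

Net loss ≈ 1.01×10³ W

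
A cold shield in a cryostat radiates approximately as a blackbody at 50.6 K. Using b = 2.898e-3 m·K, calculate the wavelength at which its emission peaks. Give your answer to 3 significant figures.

λ_max ≈ 57.3 μm

Wien's displacement law: λ_max = b/T = (2.898×10⁻³ m·K)/(50.6 K) = 5.727×10⁻⁵ m.
That is 57.3 μm, in the infrared range.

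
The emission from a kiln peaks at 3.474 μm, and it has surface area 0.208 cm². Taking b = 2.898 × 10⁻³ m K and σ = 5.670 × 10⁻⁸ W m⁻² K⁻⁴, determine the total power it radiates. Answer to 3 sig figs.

Wien's law: T = b/λ_max = 2.898×10⁻³/3.474×10⁻⁶ = 834.197 K.
Area A = 0.208 cm² = 2.08×10⁻⁵ m².
Then P = σAT⁴ = 5.670×10⁻⁸×2.08×10⁻⁵×(834.197)⁴ = 0.571 W.

P ≈ 0.571 W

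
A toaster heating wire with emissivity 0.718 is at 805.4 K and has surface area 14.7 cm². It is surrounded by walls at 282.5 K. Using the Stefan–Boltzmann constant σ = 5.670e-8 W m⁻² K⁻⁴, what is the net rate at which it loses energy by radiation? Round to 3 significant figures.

Area A = 14.7 cm² = 1.47×10⁻³ m².
Net radiated power P_net = εσA(T⁴ − T₀⁴) = 0.718×5.670×10⁻⁸×1.47×10⁻³×(805.4⁴ − 282.5⁴).
T⁴ − T₀⁴ = 4.20772×10¹¹ − 6.36904×10⁹ = 4.14403×10¹¹ K⁴, so P_net = 24.8 W.

Net loss ≈ 24.8 W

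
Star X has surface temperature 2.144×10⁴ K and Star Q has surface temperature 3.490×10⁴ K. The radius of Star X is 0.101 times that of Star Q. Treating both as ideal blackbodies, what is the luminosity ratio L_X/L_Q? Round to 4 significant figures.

L_X/L_Q ≈ 1.453×10⁻³

L ∝ R²T⁴, so L_X/L_Q = (R_X/R_Q)²(T_X/T_Q)⁴ = (0.101)² × (2.144×10⁴/3.490×10⁴)⁴ = 0.010201 × 0.142429 = 1.453×10⁻³.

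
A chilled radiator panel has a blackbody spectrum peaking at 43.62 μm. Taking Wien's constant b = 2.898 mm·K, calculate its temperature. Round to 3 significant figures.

Wien's law gives T = b/λ_max = (2.898×10⁻³ m·K)/(4.362×10⁻⁵ m) = 66.4 K.

T ≈ 66.4 K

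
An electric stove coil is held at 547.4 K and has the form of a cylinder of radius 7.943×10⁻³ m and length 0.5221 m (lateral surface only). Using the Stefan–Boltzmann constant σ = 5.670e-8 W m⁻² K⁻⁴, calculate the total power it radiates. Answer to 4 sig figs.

Lateral area A = 2πrL = 2π×7.943×10⁻³×0.5221 = 0.0260566 m².
P = σAT⁴ = 5.670×10⁻⁸ × 0.0260566 × (547.4)⁴ = 132.7 W.

P ≈ 132.7 W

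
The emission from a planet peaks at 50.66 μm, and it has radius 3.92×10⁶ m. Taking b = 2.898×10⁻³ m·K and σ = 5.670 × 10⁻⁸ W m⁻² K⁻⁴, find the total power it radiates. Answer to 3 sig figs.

Wien's law: T = b/λ_max = 2.898×10⁻³/5.066×10⁻⁵ = 57.2049 K.
Surface area A = 4πR² = 4π(3.92×10⁶ m)² = 1.93100×10¹⁴ m².
Then P = σAT⁴ = 5.670×10⁻⁸×1.93100×10¹⁴×(57.2049)⁴ = 1.17×10¹⁴ W.

P ≈ 1.17×10¹⁴ W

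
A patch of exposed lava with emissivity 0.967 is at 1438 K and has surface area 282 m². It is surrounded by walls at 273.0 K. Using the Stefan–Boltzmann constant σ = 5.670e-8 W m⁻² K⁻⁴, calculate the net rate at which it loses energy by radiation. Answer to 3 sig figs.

Net loss ≈ 6.60×10⁷ W

Area A = 282 m².
Net radiated power P_net = εσA(T⁴ − T₀⁴) = 0.967×5.670×10⁻⁸×282×(1438⁴ − 273.0⁴).
T⁴ − T₀⁴ = 4.27598×10¹² − 5.55457×10⁹ = 4.27043×10¹² K⁴, so P_net = 6.60×10⁷ W.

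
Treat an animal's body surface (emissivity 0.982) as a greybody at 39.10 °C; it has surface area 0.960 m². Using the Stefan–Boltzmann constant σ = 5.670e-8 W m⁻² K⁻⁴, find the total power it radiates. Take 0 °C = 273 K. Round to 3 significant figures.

T = 39.10 °C + 273 = 312.10 K.
Area A = 0.960 m².
P = εσAT⁴ = 0.982 × 5.670×10⁻⁸ × 0.960 × (312.10)⁴ = 507 W.

P ≈ 507 W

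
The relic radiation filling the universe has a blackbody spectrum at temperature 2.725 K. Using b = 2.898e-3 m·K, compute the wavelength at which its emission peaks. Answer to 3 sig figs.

Wien's displacement law: λ_max = b/T = (2.898×10⁻³ m·K)/(2.725 K) = 1.063×10⁻³ m.
That is 1.06 mm, in the microwave range.

λ_max ≈ 1.06 mm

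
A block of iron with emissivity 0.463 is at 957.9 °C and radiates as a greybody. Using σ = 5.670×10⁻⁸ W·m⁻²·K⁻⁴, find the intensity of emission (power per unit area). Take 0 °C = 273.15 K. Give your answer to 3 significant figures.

I ≈ 6.03×10⁴ W/m²

T = 957.9 °C + 273.15 = 1231.05 K.
Stefan–Boltzmann: I = εσT⁴ = 0.463 × 5.670×10⁻⁸ × (1231.05)⁴ = 6.03×10⁴ W/m².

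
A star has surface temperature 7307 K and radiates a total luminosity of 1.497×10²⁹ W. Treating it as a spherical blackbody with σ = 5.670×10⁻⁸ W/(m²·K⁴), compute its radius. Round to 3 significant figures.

L = 4πR²σT⁴ ⇒ R = √(L/(4πσT⁴)).
σT⁴ = 1.61637×10⁸ W/m², so R = √(1.497×10²⁹/(4π×1.61637×10⁸)) = 8.58×10⁹ m.

R ≈ 8.58×10⁹ m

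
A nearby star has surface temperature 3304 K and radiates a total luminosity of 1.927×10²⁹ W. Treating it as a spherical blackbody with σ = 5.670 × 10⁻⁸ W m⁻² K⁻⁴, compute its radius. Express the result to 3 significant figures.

L = 4πR²σT⁴ ⇒ R = √(L/(4πσT⁴)).
σT⁴ = 6.75683×10⁶ W/m², so R = √(1.927×10²⁹/(4π×6.75683×10⁶)) = 4.76×10¹⁰ m.

R ≈ 4.76×10¹⁰ m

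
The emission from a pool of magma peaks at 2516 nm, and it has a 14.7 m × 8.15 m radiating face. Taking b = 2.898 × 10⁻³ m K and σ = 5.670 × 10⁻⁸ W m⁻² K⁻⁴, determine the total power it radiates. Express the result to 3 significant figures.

Wien's law: T = b/λ_max = 2.898×10⁻³/2.516×10⁻⁶ = 1151.83 K.
Area A = 14.7 × 8.15 = 119.805 m².
Then P = σAT⁴ = 5.670×10⁻⁸×119.805×(1151.83)⁴ = 1.20×10⁷ W.

P ≈ 1.20×10⁷ W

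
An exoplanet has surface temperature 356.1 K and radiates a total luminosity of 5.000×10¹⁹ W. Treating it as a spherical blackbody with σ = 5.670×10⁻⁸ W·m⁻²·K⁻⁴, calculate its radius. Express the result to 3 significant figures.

L = 4πR²σT⁴ ⇒ R = √(L/(4πσT⁴)).
σT⁴ = 911.740 W/m², so R = √(5.000×10¹⁹/(4π×911.740)) = 6.61×10⁷ m.

R ≈ 6.61×10⁷ m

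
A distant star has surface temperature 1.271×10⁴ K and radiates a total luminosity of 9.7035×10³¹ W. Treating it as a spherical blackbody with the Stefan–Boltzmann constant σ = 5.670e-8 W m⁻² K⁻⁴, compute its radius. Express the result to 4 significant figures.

L = 4πR²σT⁴ ⇒ R = √(L/(4πσT⁴)).
σT⁴ = 1.47967×10⁹ W/m², so R = √(9.7035×10³¹/(4π×1.47967×10⁹)) = 7.224×10¹⁰ m.

R ≈ 7.224×10¹⁰ m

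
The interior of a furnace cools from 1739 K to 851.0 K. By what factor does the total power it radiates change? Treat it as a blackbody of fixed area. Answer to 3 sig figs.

P ∝ T⁴, so P₂/P₁ = (T₂/T₁)⁴ = (851.0/1739)⁴ = (0.489362)⁴ = 0.0573.

P₂/P₁ ≈ 0.0573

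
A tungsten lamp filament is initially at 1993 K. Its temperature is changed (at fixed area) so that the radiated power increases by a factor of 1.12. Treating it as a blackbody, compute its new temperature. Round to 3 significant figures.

T₂ ≈ 2.05×10³ K

P ∝ T⁴, so T₂/T₁ = (P₂/P₁)^(1/4) = (1.12)^(1/4) = 1.02874.
T₂ = 1993 × 1.02874 = 2.05×10³ K.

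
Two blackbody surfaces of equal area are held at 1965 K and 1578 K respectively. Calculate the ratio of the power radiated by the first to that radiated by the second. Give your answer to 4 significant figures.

P₁/P₂ ≈ 2.404

With equal areas, P₁/P₂ = (T₁/T₂)⁴ = (1965/1578)⁴ = 2.404.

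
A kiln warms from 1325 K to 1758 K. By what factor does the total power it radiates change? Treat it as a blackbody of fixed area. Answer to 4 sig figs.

P₂/P₁ ≈ 3.099

P ∝ T⁴, so P₂/P₁ = (T₂/T₁)⁴ = (1758/1325)⁴ = (1.32679)⁴ = 3.099.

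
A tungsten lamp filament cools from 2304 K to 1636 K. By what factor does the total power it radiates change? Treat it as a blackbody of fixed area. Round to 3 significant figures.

P₂/P₁ ≈ 0.254

P ∝ T⁴, so P₂/P₁ = (T₂/T₁)⁴ = (1636/2304)⁴ = (0.710069)⁴ = 0.254.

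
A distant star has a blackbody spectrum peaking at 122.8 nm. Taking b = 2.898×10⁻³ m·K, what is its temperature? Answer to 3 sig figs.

Wien's law gives T = b/λ_max = (2.898×10⁻³ m·K)/(1.228×10⁻⁷ m) = 2.36×10⁴ K.

T ≈ 2.36×10⁴ K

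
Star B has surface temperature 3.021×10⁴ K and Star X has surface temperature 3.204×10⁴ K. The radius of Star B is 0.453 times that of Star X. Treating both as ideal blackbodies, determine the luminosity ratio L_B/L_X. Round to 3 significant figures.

L ∝ R²T⁴, so L_B/L_X = (R_B/R_X)²(T_B/T_X)⁴ = (0.453)² × (3.021×10⁴/3.204×10⁴)⁴ = 0.205209 × 0.790374 = 0.162.

L_B/L_X ≈ 0.162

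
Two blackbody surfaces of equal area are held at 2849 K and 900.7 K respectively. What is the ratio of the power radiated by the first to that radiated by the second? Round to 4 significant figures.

P₁/P₂ ≈ 100.1

With equal areas, P₁/P₂ = (T₁/T₂)⁴ = (2849/900.7)⁴ = 100.1.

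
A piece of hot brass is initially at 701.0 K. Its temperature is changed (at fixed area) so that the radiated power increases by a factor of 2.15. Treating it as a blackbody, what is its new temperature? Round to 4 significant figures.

T₂ ≈ 848.8 K

P ∝ T⁴, so T₂/T₁ = (P₂/P₁)^(1/4) = (2.15)^(1/4) = 1.21090.
T₂ = 701.0 × 1.21090 = 848.8 K.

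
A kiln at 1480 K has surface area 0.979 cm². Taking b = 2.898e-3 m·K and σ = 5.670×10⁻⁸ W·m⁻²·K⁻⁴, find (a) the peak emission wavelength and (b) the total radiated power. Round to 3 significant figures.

λ_max ≈ 1.96 μm; P ≈ 26.6 W

(a) λ_max = b/T = 2.898×10⁻³/1480 = 1.958×10⁻⁶ m = 1.96 μm.
Area A = 0.979 cm² = 9.79×10⁻⁵ m².
(b) P = σAT⁴ = 5.670×10⁻⁸×9.79×10⁻⁵×(1480)⁴ = 26.6 W.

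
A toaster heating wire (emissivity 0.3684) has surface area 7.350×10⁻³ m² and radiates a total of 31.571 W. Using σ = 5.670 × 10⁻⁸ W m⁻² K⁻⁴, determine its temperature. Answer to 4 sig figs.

Area A = 7.350×10⁻³ m².
P = εσAT⁴ ⇒ T = (P/(εσA))^(1/4) = (31.571/(0.3684×5.670×10⁻⁸×7.350×10⁻³))^(1/4) = 673.4 K.

T ≈ 673.4 K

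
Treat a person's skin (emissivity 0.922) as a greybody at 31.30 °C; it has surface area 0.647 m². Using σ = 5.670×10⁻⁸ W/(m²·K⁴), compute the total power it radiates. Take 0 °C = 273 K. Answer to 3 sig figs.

T = 31.30 °C + 273 = 304.30 K.
Area A = 0.647 m².
P = εσAT⁴ = 0.922 × 5.670×10⁻⁸ × 0.647 × (304.30)⁴ = 290 W.

P ≈ 290 W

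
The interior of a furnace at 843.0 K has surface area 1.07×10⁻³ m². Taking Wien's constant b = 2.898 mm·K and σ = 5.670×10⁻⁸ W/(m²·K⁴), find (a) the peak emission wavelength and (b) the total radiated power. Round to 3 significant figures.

λ_max ≈ 3.44 μm; P ≈ 30.6 W

(a) λ_max = b/T = 2.898×10⁻³/843.0 = 3.438×10⁻⁶ m = 3.44 μm.
Area A = 1.07×10⁻³ m².
(b) P = σAT⁴ = 5.670×10⁻⁸×1.07×10⁻³×(843.0)⁴ = 30.6 W.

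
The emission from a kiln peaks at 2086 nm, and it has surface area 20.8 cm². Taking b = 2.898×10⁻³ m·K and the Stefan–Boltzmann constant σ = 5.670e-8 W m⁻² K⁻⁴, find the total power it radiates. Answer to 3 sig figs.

Wien's law: T = b/λ_max = 2.898×10⁻³/2.086×10⁻⁶ = 1389.26 K.
Area A = 20.8 cm² = 2.08×10⁻³ m².
Then P = σAT⁴ = 5.670×10⁻⁸×2.08×10⁻³×(1389.26)⁴ = 439 W.

P ≈ 439 W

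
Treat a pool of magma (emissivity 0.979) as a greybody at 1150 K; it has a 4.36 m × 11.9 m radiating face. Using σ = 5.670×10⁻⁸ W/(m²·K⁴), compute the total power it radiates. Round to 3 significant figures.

P ≈ 5.04×10⁶ W

Area A = 4.36 × 11.9 = 51.884 m².
P = εσAT⁴ = 0.979 × 5.670×10⁻⁸ × 51.884 × (1150)⁴ = 5.04×10⁶ W.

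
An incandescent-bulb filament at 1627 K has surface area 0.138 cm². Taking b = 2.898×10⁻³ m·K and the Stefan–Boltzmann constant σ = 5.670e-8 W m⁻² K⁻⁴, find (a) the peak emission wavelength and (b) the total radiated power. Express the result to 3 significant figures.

(a) λ_max = b/T = 2.898×10⁻³/1627 = 1.781×10⁻⁶ m = 1.78 μm.
Area A = 0.138 cm² = 1.38×10⁻⁵ m².
(b) P = σAT⁴ = 5.670×10⁻⁸×1.38×10⁻⁵×(1627)⁴ = 5.48 W.

λ_max ≈ 1.78 μm; P ≈ 5.48 W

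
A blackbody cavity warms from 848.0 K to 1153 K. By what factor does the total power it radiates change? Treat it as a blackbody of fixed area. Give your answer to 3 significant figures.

P₂/P₁ ≈ 3.42

P ∝ T⁴, so P₂/P₁ = (T₂/T₁)⁴ = (1153/848.0)⁴ = (1.35967)⁴ = 3.42.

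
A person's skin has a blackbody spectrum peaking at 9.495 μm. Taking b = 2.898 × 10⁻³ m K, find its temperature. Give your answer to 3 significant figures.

Wien's law gives T = b/λ_max = (2.898×10⁻³ m·K)/(9.495×10⁻⁶ m) = 305 K.

T ≈ 305 K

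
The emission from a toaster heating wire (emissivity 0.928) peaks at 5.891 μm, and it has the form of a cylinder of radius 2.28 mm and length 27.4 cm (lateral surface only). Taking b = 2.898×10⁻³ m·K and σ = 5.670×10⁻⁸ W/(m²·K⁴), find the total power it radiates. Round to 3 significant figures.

P ≈ 12.1 W

Wien's law: T = b/λ_max = 2.898×10⁻³/5.891×10⁻⁶ = 491.937 K.
Lateral area A = 2πrL = 2π×2.28×10⁻³×0.274 = 3.92523×10⁻³ m².
Then P = εσAT⁴ = 0.928×5.670×10⁻⁸×3.92523×10⁻³×(491.937)⁴ = 12.1 W.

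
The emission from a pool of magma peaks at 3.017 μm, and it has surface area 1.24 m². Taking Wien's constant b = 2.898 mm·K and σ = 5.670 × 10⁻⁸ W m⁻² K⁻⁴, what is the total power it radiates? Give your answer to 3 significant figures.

P ≈ 5.99×10⁴ W

Wien's law: T = b/λ_max = 2.898×10⁻³/3.017×10⁻⁶ = 960.557 K.
Area A = 1.24 m².
Then P = σAT⁴ = 5.670×10⁻⁸×1.24×(960.557)⁴ = 5.99×10⁴ W.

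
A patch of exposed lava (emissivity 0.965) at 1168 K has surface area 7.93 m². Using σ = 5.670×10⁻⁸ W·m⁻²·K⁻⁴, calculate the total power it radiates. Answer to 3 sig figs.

Area A = 7.93 m².
P = εσAT⁴ = 0.965 × 5.670×10⁻⁸ × 7.93 × (1168)⁴ = 8.08×10⁵ W.

P ≈ 8.08×10⁵ W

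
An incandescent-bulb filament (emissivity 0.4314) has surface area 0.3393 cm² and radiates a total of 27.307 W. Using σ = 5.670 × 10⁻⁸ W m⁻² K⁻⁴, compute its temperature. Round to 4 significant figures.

Area A = 0.3393 cm² = 3.393×10⁻⁵ m².
P = εσAT⁴ ⇒ T = (P/(εσA))^(1/4) = (27.307/(0.4314×5.670×10⁻⁸×3.393×10⁻⁵))^(1/4) = 2395 K.

T ≈ 2395 K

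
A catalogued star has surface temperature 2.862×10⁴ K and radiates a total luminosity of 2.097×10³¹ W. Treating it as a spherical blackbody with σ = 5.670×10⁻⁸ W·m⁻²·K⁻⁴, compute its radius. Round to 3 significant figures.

L = 4πR²σT⁴ ⇒ R = √(L/(4πσT⁴)).
σT⁴ = 3.80418×10¹⁰ W/m², so R = √(2.097×10³¹/(4π×3.80418×10¹⁰)) = 6.62×10⁹ m.

R ≈ 6.62×10⁹ m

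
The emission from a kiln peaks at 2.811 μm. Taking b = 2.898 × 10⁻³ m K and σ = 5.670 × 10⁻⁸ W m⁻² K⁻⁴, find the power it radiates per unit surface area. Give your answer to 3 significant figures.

I ≈ 6.41×10⁴ W/m²

Wien's law: T = b/λ_max = 2.898×10⁻³/2.811×10⁻⁶ = 1030.95 K.
Then I = σT⁴ = 5.670×10⁻⁸×(1030.95)⁴ = 6.41×10⁴ W/m².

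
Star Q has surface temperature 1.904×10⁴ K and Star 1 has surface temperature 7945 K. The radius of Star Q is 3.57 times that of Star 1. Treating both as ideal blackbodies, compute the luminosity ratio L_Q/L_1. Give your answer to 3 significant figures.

L_Q/L_1 ≈ 420

L ∝ R²T⁴, so L_Q/L_1 = (R_Q/R_1)²(T_Q/T_1)⁴ = (3.57)² × (1.904×10⁴/7945)⁴ = 12.7449 × 32.9832 = 420.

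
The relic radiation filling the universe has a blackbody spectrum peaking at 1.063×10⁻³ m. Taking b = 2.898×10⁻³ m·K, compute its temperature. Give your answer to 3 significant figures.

Wien's law gives T = b/λ_max = (2.898×10⁻³ m·K)/(1.063×10⁻³ m) = 2.73 K.

T ≈ 2.73 K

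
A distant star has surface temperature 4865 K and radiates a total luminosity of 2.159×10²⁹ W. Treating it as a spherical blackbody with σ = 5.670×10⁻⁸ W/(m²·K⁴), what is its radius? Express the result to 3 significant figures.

R ≈ 2.33×10¹⁰ m

L = 4πR²σT⁴ ⇒ R = √(L/(4πσT⁴)).
σT⁴ = 3.17625×10⁷ W/m², so R = √(2.159×10²⁹/(4π×3.17625×10⁷)) = 2.33×10¹⁰ m.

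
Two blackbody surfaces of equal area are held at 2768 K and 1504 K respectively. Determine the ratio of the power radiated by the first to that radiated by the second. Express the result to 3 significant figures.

With equal areas, P₁/P₂ = (T₁/T₂)⁴ = (2768/1504)⁴ = 11.5.

P₁/P₂ ≈ 11.5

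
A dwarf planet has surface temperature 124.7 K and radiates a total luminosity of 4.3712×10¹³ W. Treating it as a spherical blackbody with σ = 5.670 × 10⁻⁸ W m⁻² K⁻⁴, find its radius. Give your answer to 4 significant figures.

R ≈ 5.037×10⁵ m

L = 4πR²σT⁴ ⇒ R = √(L/(4πσT⁴)).
σT⁴ = 13.7104 W/m², so R = √(4.3712×10¹³/(4π×13.7104)) = 5.037×10⁵ m.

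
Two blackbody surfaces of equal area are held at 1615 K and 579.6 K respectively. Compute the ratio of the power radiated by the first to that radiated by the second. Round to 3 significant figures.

With equal areas, P₁/P₂ = (T₁/T₂)⁴ = (1615/579.6)⁴ = 60.3.

P₁/P₂ ≈ 60.3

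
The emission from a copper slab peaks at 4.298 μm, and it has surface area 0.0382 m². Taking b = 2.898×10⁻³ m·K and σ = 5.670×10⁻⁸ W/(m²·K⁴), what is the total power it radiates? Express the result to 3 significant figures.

Wien's law: T = b/λ_max = 2.898×10⁻³/4.298×10⁻⁶ = 674.267 K.
Area A = 0.0382 m².
Then P = σAT⁴ = 5.670×10⁻⁸×0.0382×(674.267)⁴ = 448 W.

P ≈ 448 W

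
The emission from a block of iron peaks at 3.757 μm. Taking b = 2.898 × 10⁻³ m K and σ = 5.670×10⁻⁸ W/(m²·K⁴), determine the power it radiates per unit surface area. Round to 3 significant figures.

I ≈ 2.01×10⁴ W/m²

Wien's law: T = b/λ_max = 2.898×10⁻³/3.757×10⁻⁶ = 771.360 K.
Then I = σT⁴ = 5.670×10⁻⁸×(771.360)⁴ = 2.01×10⁴ W/m².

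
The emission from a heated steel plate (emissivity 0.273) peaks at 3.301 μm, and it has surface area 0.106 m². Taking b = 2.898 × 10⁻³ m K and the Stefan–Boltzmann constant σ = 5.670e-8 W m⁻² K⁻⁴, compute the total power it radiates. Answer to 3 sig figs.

P ≈ 975 W

Wien's law: T = b/λ_max = 2.898×10⁻³/3.301×10⁻⁶ = 877.916 K.
Area A = 0.106 m².
Then P = εσAT⁴ = 0.273×5.670×10⁻⁸×0.106×(877.916)⁴ = 975 W.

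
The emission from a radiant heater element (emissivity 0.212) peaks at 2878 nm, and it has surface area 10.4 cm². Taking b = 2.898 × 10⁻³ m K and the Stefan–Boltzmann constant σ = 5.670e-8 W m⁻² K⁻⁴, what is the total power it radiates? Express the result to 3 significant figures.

Wien's law: T = b/λ_max = 2.898×10⁻³/2.878×10⁻⁶ = 1006.95 K.
Area A = 10.4 cm² = 1.04×10⁻³ m².
Then P = εσAT⁴ = 0.212×5.670×10⁻⁸×1.04×10⁻³×(1006.95)⁴ = 12.9 W.

P ≈ 12.9 W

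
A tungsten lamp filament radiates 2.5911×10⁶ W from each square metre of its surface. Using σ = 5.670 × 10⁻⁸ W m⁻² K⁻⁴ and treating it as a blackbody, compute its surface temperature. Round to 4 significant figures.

I = σT⁴, so T = (I/σ)^(1/4) = (2.5911×10⁶/(5.670×10⁻⁸))^(1/4) = 2600 K.

T ≈ 2600 K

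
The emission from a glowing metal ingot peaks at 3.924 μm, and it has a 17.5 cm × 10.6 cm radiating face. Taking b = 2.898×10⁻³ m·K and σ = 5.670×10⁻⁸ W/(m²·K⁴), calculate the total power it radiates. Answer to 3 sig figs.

P ≈ 313 W

Wien's law: T = b/λ_max = 2.898×10⁻³/3.924×10⁻⁶ = 738.532 K.
Area A = 0.175 × 0.106 = 0.01855 m².
Then P = σAT⁴ = 5.670×10⁻⁸×0.01855×(738.532)⁴ = 313 W.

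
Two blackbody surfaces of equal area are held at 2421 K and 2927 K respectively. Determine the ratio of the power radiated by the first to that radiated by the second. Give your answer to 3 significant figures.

With equal areas, P₁/P₂ = (T₁/T₂)⁴ = (2421/2927)⁴ = 0.468.

P₁/P₂ ≈ 0.468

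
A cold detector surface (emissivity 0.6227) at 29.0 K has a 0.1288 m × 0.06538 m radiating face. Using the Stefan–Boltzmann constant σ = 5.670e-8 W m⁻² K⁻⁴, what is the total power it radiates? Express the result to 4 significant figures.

P ≈ 2.103×10⁻⁴ W

Area A = 0.1288 × 0.06538 = 8.42094×10⁻³ m².
P = εσAT⁴ = 0.6227 × 5.670×10⁻⁸ × 8.42094×10⁻³ × (29.0)⁴ = 2.103×10⁻⁴ W.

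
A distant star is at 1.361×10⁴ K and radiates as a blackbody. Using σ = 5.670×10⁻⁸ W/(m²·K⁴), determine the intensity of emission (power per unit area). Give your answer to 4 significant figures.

I ≈ 1.945×10⁹ W/m²

Stefan–Boltzmann: I = σT⁴ = 5.670×10⁻⁸ × (1.361×10⁴)⁴ = 1.945×10⁹ W/m².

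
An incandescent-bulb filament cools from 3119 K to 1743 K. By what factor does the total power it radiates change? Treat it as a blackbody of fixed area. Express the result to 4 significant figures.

P₂/P₁ ≈ 0.09753

P ∝ T⁴, so P₂/P₁ = (T₂/T₁)⁴ = (1743/3119)⁴ = (0.558833)⁴ = 0.09753.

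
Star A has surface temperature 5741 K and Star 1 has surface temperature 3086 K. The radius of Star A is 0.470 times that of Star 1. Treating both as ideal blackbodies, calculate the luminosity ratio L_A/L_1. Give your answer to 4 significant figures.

L_A/L_1 ≈ 2.646

L ∝ R²T⁴, so L_A/L_1 = (R_A/R_1)²(T_A/T_1)⁴ = (0.470)² × (5741/3086)⁴ = 0.2209 × 11.9775 = 2.646.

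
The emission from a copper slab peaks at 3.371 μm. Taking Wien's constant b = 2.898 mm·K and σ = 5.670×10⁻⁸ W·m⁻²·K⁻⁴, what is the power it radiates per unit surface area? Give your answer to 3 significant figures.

I ≈ 3.10×10⁴ W/m²

Wien's law: T = b/λ_max = 2.898×10⁻³/3.371×10⁻⁶ = 859.686 K.
Then I = σT⁴ = 5.670×10⁻⁸×(859.686)⁴ = 3.10×10⁴ W/m².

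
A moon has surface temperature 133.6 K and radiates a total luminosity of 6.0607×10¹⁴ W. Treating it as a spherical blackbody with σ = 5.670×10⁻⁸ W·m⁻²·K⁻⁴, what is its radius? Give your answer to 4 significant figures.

L = 4πR²σT⁴ ⇒ R = √(L/(4πσT⁴)).
σT⁴ = 18.0638 W/m², so R = √(6.0607×10¹⁴/(4π×18.0638)) = 1.634×10⁶ m.

R ≈ 1.634×10⁶ m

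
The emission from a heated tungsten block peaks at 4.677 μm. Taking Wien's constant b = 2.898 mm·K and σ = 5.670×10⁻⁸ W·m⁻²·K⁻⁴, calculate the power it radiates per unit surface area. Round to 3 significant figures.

Wien's law: T = b/λ_max = 2.898×10⁻³/4.677×10⁻⁶ = 619.628 K.
Then I = σT⁴ = 5.670×10⁻⁸×(619.628)⁴ = 8.36×10³ W/m².

I ≈ 8.36×10³ W/m²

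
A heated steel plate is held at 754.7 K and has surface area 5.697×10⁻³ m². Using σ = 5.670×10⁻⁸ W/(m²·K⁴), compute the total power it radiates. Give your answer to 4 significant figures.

Area A = 5.697×10⁻³ m².
P = σAT⁴ = 5.670×10⁻⁸ × 5.697×10⁻³ × (754.7)⁴ = 104.8 W.

P ≈ 104.8 W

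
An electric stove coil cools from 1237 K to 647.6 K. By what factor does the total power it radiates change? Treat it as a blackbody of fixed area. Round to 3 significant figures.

P₂/P₁ ≈ 0.0751

P ∝ T⁴, so P₂/P₁ = (T₂/T₁)⁴ = (647.6/1237)⁴ = (0.523525)⁴ = 0.0751.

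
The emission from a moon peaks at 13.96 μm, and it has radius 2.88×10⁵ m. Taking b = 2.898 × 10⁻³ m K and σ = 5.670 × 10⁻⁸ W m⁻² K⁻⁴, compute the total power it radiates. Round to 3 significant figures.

P ≈ 1.10×10¹⁴ W

Wien's law: T = b/λ_max = 2.898×10⁻³/1.396×10⁻⁵ = 207.593 K.
Surface area A = 4πR² = 4π(2.88×10⁵ m)² = 1.04231×10¹² m².
Then P = σAT⁴ = 5.670×10⁻⁸×1.04231×10¹²×(207.593)⁴ = 1.10×10¹⁴ W.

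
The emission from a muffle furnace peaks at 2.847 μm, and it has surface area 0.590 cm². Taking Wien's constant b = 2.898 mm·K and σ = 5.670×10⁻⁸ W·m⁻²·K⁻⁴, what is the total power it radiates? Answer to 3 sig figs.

P ≈ 3.59 W

Wien's law: T = b/λ_max = 2.898×10⁻³/2.847×10⁻⁶ = 1017.91 K.
Area A = 0.590 cm² = 5.90×10⁻⁵ m².
Then P = σAT⁴ = 5.670×10⁻⁸×5.90×10⁻⁵×(1017.91)⁴ = 3.59 W.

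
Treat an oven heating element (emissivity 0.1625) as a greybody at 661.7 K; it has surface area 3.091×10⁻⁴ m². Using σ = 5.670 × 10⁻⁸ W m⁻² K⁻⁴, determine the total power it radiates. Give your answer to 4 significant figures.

P ≈ 0.5460 W

Area A = 3.091×10⁻⁴ m².
P = εσAT⁴ = 0.1625 × 5.670×10⁻⁸ × 3.091×10⁻⁴ × (661.7)⁴ = 0.5460 W.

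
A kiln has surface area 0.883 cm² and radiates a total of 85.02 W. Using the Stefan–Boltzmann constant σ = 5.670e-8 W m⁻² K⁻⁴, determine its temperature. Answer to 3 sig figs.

T ≈ 2.03×10³ K

Area A = 0.883 cm² = 8.83×10⁻⁵ m².
P = σAT⁴ ⇒ T = (P/(σA))^(1/4) = (85.02/(5.670×10⁻⁸×8.83×10⁻⁵))^(1/4) = 2.03×10³ K.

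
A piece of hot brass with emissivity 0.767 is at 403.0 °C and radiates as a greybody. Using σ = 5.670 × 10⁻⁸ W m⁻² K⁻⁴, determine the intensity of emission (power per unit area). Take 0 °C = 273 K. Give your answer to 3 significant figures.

T = 403.0 °C + 273 = 676.0 K.
Stefan–Boltzmann: I = εσT⁴ = 0.767 × 5.670×10⁻⁸ × (676.0)⁴ = 9.08×10³ W/m².

I ≈ 9.08×10³ W/m²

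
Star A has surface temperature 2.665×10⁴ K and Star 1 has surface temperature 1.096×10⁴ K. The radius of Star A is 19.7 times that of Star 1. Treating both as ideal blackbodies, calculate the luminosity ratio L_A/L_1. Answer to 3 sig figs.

L_A/L_1 ≈ 1.36×10⁴

L ∝ R²T⁴, so L_A/L_1 = (R_A/R_1)²(T_A/T_1)⁴ = (19.7)² × (2.665×10⁴/1.096×10⁴)⁴ = 388.09 × 34.9580 = 1.36×10⁴.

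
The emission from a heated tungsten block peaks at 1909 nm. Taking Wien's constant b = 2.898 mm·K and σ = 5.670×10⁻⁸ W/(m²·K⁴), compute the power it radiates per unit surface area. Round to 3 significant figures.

I ≈ 3.01×10⁵ W/m²

Wien's law: T = b/λ_max = 2.898×10⁻³/1.909×10⁻⁶ = 1518.07 K.
Then I = σT⁴ = 5.670×10⁻⁸×(1518.07)⁴ = 3.01×10⁵ W/m².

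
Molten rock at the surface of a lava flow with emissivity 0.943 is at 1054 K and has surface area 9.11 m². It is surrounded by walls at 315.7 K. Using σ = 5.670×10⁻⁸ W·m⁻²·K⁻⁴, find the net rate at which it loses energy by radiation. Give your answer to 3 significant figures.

Area A = 9.11 m².
Net radiated power P_net = εσA(T⁴ − T₀⁴) = 0.943×5.670×10⁻⁸×9.11×(1054⁴ − 315.7⁴).
T⁴ − T₀⁴ = 1.23413×10¹² − 9.93341×10⁹ = 1.22420×10¹² K⁴, so P_net = 5.96×10⁵ W.

Net loss ≈ 5.96×10⁵ W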